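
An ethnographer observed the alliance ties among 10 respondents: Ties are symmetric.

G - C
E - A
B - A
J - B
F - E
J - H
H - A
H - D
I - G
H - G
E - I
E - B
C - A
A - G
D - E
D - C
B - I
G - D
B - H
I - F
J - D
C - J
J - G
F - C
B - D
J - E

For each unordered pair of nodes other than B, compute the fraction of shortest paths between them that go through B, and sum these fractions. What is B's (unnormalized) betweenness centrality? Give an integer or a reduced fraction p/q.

47/20

Pairs whose geodesics pass through B — E–H: 1/4; D–A: 1/5; D–I: 1/3; J–A: 1/5; J–I: 1/3; F–H: 2/10; A–I: 1/3; H–I: 1/2.
All other pairs contribute 0.
Summing the contributions gives betweenness(B) = 47/20.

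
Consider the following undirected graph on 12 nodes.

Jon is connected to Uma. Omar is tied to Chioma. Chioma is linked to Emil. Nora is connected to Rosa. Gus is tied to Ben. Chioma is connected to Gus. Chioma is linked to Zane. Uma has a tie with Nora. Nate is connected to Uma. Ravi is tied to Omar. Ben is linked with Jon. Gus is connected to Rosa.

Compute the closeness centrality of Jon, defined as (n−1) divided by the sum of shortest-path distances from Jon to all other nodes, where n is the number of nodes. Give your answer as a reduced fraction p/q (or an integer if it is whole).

11/31

Distances from Jon: Ben:1, Chioma:3, Emil:4, Gus:2, Nate:2, Nora:2, Omar:4, Ravi:5, Rosa:3, Uma:1, Zane:4. Sum = 31.
n = 12, so closeness = 11/31.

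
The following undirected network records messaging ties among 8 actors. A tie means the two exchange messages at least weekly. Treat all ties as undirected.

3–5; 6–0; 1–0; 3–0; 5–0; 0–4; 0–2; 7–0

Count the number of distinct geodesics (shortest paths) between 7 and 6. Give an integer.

1

The shortest distance is 2, and the only length-2 path is 7–0–6. So there is exactly 1 shortest path.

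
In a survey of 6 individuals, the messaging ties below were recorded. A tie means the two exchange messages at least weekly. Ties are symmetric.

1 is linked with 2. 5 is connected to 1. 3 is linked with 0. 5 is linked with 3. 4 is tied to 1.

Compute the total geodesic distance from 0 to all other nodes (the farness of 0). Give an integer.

14

Distances from 0: 1:3, 2:4, 3:1, 4:4, 5:2.
Sum = 3 + 4 + 1 + 4 + 2 = 14.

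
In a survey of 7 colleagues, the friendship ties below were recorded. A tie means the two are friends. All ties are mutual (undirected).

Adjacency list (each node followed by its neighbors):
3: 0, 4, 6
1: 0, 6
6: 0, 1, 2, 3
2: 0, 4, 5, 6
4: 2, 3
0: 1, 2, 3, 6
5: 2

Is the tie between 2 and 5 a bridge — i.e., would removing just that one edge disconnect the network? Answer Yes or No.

Yes

Without the 2–5 edge there is no alternate route between 2 and 5, so the network disconnects. It is a bridge.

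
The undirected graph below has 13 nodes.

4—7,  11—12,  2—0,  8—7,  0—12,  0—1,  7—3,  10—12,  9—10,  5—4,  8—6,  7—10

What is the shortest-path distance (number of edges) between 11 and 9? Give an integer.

3

One shortest route is 11 – 12 – 10 – 9, which uses 3 edges, and at distance 2 from 11 we only reach {0, 10}, which does not include 9. So d(11,9) = 3.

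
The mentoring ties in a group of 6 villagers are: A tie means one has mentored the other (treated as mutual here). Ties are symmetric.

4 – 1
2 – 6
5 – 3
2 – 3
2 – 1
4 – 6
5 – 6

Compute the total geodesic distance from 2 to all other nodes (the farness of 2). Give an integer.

7

Distances from 2: 1:1, 3:1, 4:2, 5:2, 6:1.
Sum = 1 + 1 + 2 + 2 + 1 = 7.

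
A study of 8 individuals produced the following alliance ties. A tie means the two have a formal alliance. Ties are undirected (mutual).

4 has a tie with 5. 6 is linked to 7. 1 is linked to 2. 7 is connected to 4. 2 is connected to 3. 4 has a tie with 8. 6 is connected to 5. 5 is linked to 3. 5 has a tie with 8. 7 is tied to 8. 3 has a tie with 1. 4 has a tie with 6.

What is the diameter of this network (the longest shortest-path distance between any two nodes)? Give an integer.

Eccentricity of each node (its greatest distance to any other): 1:4, 2:4, 3:3, 4:3, 5:2, 6:3, 7:4, 8:3.
The maximum eccentricity is 4, realized for instance by the pair 7–2 via 7 – 8 – 5 – 3 – 2. So the diameter is 4.

4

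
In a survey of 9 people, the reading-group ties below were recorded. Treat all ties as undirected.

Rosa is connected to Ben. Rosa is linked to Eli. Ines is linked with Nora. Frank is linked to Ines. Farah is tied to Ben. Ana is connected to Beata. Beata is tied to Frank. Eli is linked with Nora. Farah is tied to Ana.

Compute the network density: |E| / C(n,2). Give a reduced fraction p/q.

1/4

There are 9 edges and 9 nodes, so the maximum possible is C(9,2) = 36.
Density = 9/36 = 1/4.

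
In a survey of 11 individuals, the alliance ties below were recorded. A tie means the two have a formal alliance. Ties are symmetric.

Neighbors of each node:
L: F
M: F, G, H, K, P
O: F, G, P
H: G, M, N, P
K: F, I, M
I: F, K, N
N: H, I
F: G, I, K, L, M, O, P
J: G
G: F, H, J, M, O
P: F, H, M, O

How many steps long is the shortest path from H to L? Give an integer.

One shortest route is H – M – F – L, which uses 3 edges, and at distance 2 from H we only reach {F, I, J, K, O}, which does not include L. So d(H,L) = 3.

3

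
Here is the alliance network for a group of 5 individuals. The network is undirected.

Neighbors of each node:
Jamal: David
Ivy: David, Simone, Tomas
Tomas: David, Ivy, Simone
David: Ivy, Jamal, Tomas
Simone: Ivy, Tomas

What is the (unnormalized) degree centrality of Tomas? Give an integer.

Tomas is directly tied to David, Ivy, and Simone. That is 3 neighbors, so the degree of Tomas is 3.

3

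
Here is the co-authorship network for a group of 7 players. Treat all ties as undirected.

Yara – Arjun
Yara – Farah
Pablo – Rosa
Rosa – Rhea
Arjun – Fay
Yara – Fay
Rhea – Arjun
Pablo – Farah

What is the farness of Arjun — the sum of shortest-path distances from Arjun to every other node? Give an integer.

10

Distances from Arjun: Farah:2, Fay:1, Pablo:3, Rhea:1, Rosa:2, Yara:1.
Sum = 2 + 1 + 3 + 1 + 2 + 1 = 10.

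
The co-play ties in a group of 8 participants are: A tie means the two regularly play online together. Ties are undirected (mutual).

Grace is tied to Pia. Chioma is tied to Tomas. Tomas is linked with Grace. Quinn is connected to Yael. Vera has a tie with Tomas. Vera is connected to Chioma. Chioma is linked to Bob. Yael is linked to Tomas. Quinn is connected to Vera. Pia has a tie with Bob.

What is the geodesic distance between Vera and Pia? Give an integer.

3

One shortest route is Vera – Chioma – Bob – Pia, which uses 3 edges, and at distance 2 from Vera we only reach {Bob, Grace, Yael}, which does not include Pia. So d(Vera,Pia) = 3.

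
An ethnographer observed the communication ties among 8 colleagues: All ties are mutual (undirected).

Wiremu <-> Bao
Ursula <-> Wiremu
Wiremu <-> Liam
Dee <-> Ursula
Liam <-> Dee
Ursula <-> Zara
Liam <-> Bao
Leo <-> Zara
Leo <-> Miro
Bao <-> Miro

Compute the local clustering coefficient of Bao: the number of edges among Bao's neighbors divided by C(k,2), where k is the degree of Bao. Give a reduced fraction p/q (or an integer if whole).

Bao's neighbors: Liam, Miro, and Wiremu (k = 3).
Possible neighbor pairs: C(3,2) = 3. Edges among them: Liam–Wiremu → e = 1.
Clustering(Bao) = 1/3.

1/3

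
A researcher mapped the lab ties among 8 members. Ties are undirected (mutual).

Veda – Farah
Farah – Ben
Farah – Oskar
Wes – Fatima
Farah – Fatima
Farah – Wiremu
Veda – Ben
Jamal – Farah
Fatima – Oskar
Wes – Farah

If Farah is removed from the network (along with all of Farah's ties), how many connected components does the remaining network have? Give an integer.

4

Without Farah, the remaining ties split the others into: {Fatima, Oskar, Wes}; {Jamal}; {Ben, Veda}; {Wiremu}.
That's 4 separate components.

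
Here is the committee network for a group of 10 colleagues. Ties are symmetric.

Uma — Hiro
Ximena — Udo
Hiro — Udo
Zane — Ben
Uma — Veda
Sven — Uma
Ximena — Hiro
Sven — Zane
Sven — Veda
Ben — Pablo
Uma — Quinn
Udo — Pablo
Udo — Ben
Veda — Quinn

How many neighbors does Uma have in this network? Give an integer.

Uma is directly tied to Hiro, Quinn, Sven, and Veda. That is 4 neighbors, so the degree of Uma is 4.

4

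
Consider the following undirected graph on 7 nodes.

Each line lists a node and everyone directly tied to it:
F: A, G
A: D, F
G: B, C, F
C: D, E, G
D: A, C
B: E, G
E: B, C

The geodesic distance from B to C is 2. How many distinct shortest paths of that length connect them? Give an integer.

2

The shortest distance is 2. The length-2 paths are: B–E–C; B–G–C.
That gives 2 distinct shortest paths.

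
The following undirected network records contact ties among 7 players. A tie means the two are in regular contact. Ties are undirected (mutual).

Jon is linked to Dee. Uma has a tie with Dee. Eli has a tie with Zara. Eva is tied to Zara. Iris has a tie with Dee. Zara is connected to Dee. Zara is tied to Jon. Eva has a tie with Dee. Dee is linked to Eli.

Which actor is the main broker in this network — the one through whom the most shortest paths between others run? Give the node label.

Unnormalized betweenness of each node: Dee:21/2, Eli:0, Eva:0, Iris:0, Jon:0, Uma:0, Zara:3/2.
Dee has the largest value, 21/2, making it the main broker — the node through which the most shortest paths run.

Dee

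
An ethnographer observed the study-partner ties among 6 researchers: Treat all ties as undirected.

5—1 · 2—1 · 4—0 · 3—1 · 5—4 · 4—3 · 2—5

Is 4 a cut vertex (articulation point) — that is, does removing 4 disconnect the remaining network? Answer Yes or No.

Removing 4 leaves {1, 2, 3, and 5} with no path to {0}, so the network splits into 2 components. 4 is a cut vertex.

Yes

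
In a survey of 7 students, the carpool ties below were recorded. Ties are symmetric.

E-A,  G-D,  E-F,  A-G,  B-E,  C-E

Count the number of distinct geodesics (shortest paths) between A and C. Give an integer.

1

The shortest distance is 2, and the only length-2 path is A–E–C. So there is exactly 1 shortest path.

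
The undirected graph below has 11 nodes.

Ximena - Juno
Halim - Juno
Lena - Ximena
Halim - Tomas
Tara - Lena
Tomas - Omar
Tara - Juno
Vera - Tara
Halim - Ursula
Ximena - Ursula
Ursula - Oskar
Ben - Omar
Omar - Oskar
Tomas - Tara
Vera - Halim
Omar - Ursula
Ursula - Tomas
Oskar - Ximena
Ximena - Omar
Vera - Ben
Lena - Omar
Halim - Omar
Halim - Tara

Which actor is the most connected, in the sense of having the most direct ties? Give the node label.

Degrees — Ben:2, Halim:6, Juno:3, Lena:3, Omar:7, Oskar:3, Tara:5, Tomas:4, Ursula:5, Vera:3, Ximena:5.
The maximum is 7, attained only by Omar.

Omar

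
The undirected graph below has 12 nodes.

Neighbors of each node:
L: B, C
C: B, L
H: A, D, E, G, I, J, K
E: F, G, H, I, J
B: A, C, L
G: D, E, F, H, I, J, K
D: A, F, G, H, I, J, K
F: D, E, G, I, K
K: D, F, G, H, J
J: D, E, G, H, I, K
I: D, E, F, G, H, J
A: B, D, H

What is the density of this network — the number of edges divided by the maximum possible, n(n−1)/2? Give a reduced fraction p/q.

There are 29 edges and 12 nodes, so the maximum possible is C(12,2) = 66.
Density = 29/66.

29/66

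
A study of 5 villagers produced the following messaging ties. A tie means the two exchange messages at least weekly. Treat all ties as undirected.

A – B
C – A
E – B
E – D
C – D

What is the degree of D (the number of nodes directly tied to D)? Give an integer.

2

D is directly tied to C and E. That is 2 neighbors, so the degree of D is 2.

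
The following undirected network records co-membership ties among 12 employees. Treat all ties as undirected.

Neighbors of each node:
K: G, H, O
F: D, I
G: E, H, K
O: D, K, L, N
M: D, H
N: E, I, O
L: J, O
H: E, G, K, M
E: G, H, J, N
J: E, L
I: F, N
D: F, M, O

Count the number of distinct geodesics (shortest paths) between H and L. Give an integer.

The shortest distance is 3. The length-3 paths are: H–K–O–L; H–E–J–L.
That gives 2 distinct shortest paths.

2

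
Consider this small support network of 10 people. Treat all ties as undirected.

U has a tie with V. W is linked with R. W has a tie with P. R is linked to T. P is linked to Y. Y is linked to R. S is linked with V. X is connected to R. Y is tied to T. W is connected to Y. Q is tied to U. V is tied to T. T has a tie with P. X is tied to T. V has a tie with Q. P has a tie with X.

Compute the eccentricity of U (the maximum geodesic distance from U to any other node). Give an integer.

Distances from U: P:3, Q:1, R:3, S:2, T:2, V:1, W:4, X:3, Y:3.
The largest is 4 (to W), so the eccentricity of U is 4.

4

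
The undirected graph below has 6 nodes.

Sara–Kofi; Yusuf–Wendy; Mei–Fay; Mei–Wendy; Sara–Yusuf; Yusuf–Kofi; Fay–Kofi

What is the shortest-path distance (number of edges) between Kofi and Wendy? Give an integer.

2

One shortest route is Kofi – Yusuf – Wendy, which uses 2 edges, and Kofi and Wendy are not directly tied, so nothing shorter exists. So d(Kofi,Wendy) = 2.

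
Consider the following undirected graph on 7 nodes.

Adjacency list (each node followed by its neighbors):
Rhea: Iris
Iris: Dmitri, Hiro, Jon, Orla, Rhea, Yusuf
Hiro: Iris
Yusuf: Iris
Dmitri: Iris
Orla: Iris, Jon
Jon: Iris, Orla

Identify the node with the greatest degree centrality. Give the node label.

Iris

Degrees — Dmitri:1, Hiro:1, Iris:6, Jon:2, Orla:2, Rhea:1, Yusuf:1.
The maximum is 6, attained only by Iris.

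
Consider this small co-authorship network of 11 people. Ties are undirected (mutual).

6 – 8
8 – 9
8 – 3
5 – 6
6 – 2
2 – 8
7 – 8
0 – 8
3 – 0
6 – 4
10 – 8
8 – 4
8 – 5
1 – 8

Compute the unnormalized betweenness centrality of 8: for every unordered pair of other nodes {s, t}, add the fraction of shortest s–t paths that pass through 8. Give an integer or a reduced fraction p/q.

Pairs whose geodesics pass through 8 — 7–2: 1; 7–9: 1; 7–6: 1; 7–4: 1; 7–10: 1; 7–0: 1; 7–3: 1; 7–5: 1; 7–1: 1; 2–9: 1; 2–4: 1/2; 2–10: 1; 2–0: 1; 2–3: 1 … (+27 more pairs).
All other pairs contribute 0.
Summing the contributions gives betweenness(8) = 79/2.

79/2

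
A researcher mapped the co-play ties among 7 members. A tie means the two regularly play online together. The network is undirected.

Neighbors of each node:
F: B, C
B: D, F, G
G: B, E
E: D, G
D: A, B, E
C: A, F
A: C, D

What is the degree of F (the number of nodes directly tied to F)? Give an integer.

F is directly tied to B and C. That is 2 neighbors, so the degree of F is 2.

2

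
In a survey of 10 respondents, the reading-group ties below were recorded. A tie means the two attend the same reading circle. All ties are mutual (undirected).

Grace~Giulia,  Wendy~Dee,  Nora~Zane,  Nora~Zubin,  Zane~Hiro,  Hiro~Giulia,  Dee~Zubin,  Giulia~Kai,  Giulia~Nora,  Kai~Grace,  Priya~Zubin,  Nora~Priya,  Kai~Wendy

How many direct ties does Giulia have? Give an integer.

Giulia is directly tied to Grace, Hiro, Kai, and Nora. That is 4 neighbors, so the degree of Giulia is 4.

4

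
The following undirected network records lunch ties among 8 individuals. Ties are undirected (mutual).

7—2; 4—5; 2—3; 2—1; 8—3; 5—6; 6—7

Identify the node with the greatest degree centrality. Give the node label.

2

Degrees — 1:1, 2:3, 3:2, 4:1, 5:2, 6:2, 7:2, 8:1.
The maximum is 3, attained only by 2.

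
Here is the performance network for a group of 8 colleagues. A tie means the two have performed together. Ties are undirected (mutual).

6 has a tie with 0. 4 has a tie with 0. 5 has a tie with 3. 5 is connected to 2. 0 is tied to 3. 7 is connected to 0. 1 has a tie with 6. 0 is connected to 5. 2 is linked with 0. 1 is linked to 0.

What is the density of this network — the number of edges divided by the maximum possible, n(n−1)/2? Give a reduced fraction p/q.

There are 10 edges and 8 nodes, so the maximum possible is C(8,2) = 28.
Density = 10/28 = 5/14.

5/14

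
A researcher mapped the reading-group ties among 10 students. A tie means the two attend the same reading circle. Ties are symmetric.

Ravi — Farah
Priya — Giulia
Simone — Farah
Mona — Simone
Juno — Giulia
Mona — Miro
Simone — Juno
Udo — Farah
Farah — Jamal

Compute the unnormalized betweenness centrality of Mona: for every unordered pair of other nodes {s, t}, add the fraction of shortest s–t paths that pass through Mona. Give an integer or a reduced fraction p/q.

Pairs whose geodesics pass through Mona — Jamal–Miro: 1; Juno–Miro: 1; Giulia–Miro: 1; Farah–Miro: 1; Ravi–Miro: 1; Miro–Simone: 1; Miro–Priya: 1; Miro–Udo: 1.
All other pairs contribute 0.
Summing the contributions gives betweenness(Mona) = 8.

8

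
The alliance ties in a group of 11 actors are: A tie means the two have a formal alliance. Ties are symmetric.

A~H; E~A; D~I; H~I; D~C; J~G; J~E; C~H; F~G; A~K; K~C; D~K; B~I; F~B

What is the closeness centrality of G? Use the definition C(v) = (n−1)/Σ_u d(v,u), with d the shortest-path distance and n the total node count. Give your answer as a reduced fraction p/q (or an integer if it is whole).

Distances from G: A:3, B:2, C:5, D:4, E:2, F:1, H:4, I:3, J:1, K:4. Sum = 29.
n = 11, so closeness = 10/29.

10/29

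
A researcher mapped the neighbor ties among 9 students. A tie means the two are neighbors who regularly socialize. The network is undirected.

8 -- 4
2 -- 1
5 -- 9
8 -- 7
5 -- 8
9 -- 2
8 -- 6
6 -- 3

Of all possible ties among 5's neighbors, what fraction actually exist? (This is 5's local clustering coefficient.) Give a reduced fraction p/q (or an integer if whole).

5's neighbors: 8 and 9 (k = 2).
Possible neighbor pairs: C(2,2) = 1. Edges among them: none → e = 0.
Clustering(5) = 0/1.

0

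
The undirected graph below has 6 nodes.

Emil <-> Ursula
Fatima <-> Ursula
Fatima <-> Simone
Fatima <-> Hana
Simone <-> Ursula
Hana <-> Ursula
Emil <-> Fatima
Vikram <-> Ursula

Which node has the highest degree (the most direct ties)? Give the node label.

Ursula

Degrees — Emil:2, Fatima:4, Hana:2, Simone:2, Ursula:5, Vikram:1.
The maximum is 5, attained only by Ursula.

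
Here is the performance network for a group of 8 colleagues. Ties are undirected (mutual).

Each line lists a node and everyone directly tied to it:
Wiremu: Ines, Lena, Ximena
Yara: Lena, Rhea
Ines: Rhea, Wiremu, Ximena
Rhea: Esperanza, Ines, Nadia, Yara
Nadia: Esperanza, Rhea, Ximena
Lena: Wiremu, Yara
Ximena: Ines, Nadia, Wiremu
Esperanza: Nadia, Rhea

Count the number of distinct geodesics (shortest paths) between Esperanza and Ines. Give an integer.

The shortest distance is 2, and the only length-2 path is Esperanza–Rhea–Ines. So there is exactly 1 shortest path.

1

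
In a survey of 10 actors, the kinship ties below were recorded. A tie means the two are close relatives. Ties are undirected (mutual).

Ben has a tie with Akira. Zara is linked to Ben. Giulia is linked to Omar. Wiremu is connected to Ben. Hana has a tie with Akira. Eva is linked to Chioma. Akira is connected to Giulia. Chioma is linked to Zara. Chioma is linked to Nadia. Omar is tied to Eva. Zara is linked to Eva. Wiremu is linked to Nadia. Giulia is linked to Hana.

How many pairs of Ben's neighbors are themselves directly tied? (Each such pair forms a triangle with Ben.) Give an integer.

Ben's neighbors are Akira, Wiremu, and Zara, but none of them are tied to each other, so no triangle contains Ben.

0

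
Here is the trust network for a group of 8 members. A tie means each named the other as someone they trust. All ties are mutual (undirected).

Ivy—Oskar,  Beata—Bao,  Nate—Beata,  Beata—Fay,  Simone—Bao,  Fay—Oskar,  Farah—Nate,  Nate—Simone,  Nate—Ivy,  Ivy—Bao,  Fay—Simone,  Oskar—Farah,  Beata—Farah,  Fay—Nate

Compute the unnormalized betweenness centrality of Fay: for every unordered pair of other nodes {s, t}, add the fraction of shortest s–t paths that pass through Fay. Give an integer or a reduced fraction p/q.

13/6

Pairs whose geodesics pass through Fay — Oskar–Beata: 1/2; Oskar–Simone: 1; Oskar–Nate: 1/3; Beata–Simone: 1/3.
All other pairs contribute 0.
Summing the contributions gives betweenness(Fay) = 13/6.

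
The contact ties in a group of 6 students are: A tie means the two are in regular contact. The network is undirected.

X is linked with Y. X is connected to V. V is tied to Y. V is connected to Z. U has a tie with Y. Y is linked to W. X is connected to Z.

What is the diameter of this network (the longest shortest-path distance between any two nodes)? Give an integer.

3

Eccentricity of each node (its greatest distance to any other): U:3, V:2, W:3, X:2, Y:2, Z:3.
The maximum eccentricity is 3, realized for instance by the pair Z–U via Z – X – Y – U. So the diameter is 3.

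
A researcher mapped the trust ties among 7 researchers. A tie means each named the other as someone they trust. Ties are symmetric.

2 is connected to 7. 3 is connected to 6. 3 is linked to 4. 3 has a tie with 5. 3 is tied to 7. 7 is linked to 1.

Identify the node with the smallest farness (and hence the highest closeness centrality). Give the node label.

3

Farness (sum of distances to all others) for each node — 1:14, 2:14, 3:8, 4:13, 5:13, 6:13, 7:9.
The smallest farness is 8, for 3, so 3 has the highest closeness.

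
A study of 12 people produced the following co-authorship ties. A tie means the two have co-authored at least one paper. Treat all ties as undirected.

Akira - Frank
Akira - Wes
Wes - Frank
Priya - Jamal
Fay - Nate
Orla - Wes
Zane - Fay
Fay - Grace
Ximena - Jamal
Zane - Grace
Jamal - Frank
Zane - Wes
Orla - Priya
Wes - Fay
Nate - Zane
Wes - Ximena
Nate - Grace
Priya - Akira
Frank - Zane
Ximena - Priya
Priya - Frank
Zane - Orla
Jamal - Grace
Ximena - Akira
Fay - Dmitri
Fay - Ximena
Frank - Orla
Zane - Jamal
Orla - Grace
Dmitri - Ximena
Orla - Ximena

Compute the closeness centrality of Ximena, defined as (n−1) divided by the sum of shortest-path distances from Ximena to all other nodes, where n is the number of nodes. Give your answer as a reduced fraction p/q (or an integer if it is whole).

Distances from Ximena: Akira:1, Dmitri:1, Fay:1, Frank:2, Grace:2, Jamal:1, Nate:2, Orla:1, Priya:1, Wes:1, Zane:2. Sum = 15.
n = 12, so closeness = 11/15.

11/15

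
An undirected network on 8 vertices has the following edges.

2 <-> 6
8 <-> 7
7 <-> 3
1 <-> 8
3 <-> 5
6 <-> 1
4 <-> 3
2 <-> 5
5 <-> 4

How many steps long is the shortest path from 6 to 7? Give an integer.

One shortest route is 6 – 1 – 8 – 7, which uses 3 edges, and at distance 2 from 6 we only reach {5, 8}, which does not include 7. So d(6,7) = 3.

3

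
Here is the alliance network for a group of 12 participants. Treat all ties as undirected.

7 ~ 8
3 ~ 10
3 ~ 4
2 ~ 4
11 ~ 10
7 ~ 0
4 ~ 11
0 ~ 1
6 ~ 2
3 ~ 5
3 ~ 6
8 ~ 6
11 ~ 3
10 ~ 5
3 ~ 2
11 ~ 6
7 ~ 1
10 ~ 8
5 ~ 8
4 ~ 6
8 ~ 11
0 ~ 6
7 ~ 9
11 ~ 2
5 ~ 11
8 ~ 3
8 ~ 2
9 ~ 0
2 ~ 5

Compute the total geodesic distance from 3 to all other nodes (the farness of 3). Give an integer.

Distances from 3: 0:2, 1:3, 2:1, 4:1, 5:1, 6:1, 7:2, 8:1, 9:3, 10:1, 11:1.
Sum = 2 + 3 + 1 + 1 + 1 + 1 + 2 + 1 + 3 + 1 + 1 = 17.

17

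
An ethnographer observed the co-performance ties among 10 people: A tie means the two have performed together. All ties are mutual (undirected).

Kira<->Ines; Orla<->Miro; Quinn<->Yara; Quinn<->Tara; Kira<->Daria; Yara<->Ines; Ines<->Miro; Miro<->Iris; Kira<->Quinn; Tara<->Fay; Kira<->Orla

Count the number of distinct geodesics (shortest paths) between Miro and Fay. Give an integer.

The shortest distance is 5. The length-5 paths are: Miro–Ines–Kira–Quinn–Tara–Fay; Miro–Orla–Kira–Quinn–Tara–Fay; Miro–Ines–Yara–Quinn–Tara–Fay.
That gives 3 distinct shortest paths.

3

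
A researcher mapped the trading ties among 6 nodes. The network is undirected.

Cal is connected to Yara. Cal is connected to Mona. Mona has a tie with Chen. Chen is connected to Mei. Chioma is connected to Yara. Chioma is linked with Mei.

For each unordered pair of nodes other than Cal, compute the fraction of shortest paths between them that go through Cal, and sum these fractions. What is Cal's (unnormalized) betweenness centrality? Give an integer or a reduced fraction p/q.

2

Pairs whose geodesics pass through Cal — Yara–Mona: 1; Yara–Chen: 1/2; Mona–Chioma: 1/2.
All other pairs contribute 0.
Summing the contributions gives betweenness(Cal) = 2.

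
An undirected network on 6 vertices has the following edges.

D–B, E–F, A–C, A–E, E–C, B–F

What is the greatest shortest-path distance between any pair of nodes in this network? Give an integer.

Eccentricity of each node (its greatest distance to any other): A:4, B:3, C:4, D:4, E:3, F:2.
The maximum eccentricity is 4, realized for instance by the pair D–A via D – B – F – E – A. So the diameter is 4.

4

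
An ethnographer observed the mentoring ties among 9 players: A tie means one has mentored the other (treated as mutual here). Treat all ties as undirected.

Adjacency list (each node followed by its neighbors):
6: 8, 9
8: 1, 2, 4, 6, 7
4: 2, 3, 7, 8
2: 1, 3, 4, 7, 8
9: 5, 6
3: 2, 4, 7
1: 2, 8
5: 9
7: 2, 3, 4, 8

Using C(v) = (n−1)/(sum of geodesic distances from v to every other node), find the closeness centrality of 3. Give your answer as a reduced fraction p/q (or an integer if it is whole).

8/19

Distances from 3: 1:2, 2:1, 4:1, 5:5, 6:3, 7:1, 8:2, 9:4. Sum = 19.
n = 9, so closeness = 8/19.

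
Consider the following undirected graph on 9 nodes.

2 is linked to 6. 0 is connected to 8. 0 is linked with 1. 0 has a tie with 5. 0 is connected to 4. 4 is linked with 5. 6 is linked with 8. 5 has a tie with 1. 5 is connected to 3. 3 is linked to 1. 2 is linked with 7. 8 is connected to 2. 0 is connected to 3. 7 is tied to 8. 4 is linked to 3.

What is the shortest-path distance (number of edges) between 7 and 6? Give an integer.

2

One shortest route is 7 – 2 – 6, which uses 2 edges, and 7 and 6 are not directly tied, so nothing shorter exists. So d(7,6) = 2.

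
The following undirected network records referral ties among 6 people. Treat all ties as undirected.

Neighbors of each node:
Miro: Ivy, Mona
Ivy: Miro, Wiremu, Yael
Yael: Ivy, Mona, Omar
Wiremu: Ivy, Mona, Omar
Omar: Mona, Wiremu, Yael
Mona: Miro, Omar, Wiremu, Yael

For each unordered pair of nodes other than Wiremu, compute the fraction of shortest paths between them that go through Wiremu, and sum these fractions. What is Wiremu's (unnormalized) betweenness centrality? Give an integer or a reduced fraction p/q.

Pairs whose geodesics pass through Wiremu — Ivy–Omar: 1/2; Ivy–Mona: 1/3.
All other pairs contribute 0.
Summing the contributions gives betweenness(Wiremu) = 5/6.

5/6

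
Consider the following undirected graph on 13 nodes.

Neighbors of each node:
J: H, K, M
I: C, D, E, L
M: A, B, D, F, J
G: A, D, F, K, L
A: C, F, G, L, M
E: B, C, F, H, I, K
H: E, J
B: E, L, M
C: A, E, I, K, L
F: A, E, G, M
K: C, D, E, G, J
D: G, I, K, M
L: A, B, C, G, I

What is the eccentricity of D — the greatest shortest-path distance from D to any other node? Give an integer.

3

Distances from D: A:2, B:2, C:2, E:2, F:2, G:1, H:3, I:1, J:2, K:1, L:2, M:1.
The largest is 3 (to H), so the eccentricity of D is 3.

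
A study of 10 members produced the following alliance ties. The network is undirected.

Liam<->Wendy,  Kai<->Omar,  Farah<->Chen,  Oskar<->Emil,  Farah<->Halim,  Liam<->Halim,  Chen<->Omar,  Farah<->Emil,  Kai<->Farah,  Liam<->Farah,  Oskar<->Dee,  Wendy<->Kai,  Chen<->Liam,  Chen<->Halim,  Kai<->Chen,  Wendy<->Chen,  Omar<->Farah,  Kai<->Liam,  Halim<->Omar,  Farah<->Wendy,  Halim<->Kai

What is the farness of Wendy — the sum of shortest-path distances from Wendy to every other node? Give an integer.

Distances from Wendy: Chen:1, Dee:4, Emil:2, Farah:1, Halim:2, Kai:1, Liam:1, Omar:2, Oskar:3.
Sum = 1 + 4 + 2 + 1 + 2 + 1 + 1 + 2 + 3 = 17.

17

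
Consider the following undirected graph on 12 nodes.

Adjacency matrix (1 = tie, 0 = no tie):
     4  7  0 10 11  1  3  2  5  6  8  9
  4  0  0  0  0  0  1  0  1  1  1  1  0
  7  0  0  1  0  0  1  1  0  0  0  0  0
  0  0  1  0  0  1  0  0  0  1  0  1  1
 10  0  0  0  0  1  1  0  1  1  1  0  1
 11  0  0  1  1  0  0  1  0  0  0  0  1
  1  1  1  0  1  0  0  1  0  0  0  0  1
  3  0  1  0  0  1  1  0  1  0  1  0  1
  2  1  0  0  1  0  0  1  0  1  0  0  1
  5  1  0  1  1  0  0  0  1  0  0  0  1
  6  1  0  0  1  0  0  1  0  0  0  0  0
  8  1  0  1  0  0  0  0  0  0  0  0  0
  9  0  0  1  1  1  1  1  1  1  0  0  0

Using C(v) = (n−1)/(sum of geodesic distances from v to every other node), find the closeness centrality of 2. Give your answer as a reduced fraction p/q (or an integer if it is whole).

Distances from 2: 0:2, 1:2, 3:1, 4:1, 5:1, 6:2, 7:2, 8:2, 9:1, 10:1, 11:2. Sum = 17.
n = 12, so closeness = 11/17.

11/17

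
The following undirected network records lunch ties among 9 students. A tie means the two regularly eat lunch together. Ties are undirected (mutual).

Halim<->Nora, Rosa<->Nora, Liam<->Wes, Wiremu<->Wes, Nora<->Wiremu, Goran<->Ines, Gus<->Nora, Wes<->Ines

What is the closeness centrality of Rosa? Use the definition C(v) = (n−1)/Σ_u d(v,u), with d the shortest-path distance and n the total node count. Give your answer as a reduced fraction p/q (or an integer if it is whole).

8/23

Distances from Rosa: Goran:5, Gus:2, Halim:2, Ines:4, Liam:4, Nora:1, Wes:3, Wiremu:2. Sum = 23.
n = 9, so closeness = 8/23.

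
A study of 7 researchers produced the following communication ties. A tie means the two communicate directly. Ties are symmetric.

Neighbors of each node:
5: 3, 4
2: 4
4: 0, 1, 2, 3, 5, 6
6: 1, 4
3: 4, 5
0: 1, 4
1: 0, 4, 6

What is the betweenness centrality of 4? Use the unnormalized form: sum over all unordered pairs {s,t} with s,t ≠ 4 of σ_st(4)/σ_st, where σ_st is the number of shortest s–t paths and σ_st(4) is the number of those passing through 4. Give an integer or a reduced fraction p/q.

23/2

Pairs whose geodesics pass through 4 — 0–5: 1; 0–6: 1/2; 0–3: 1; 0–2: 1; 5–6: 1; 5–1: 1; 5–2: 1; 6–3: 1; 6–2: 1; 3–1: 1; 3–2: 1; 1–2: 1.
All other pairs contribute 0.
Summing the contributions gives betweenness(4) = 23/2.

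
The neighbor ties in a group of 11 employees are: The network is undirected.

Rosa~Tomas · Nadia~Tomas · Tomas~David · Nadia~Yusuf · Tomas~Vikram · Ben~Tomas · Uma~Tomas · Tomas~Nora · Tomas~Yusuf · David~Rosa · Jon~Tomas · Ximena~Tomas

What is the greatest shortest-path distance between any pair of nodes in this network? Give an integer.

2

Eccentricity of each node (its greatest distance to any other): Ben:2, David:2, Jon:2, Nadia:2, Nora:2, Rosa:2, Tomas:1, Uma:2, Vikram:2, Ximena:2, Yusuf:2.
The maximum eccentricity is 2, realized for instance by the pair Nora–Ben via Nora – Tomas – Ben. So the diameter is 2.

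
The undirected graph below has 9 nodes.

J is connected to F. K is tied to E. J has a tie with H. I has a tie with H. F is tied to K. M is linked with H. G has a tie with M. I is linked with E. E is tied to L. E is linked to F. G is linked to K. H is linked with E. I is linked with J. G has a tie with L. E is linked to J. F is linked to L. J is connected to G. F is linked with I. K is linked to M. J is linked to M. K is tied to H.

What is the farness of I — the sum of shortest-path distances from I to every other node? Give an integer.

12

Distances from I: E:1, F:1, G:2, H:1, J:1, K:2, L:2, M:2.
Sum = 1 + 1 + 2 + 1 + 1 + 2 + 2 + 2 = 12.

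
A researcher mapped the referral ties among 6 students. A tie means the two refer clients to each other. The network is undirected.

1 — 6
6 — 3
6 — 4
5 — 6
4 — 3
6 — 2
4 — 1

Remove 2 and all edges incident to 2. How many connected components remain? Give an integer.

1

2's neighbors (6) remain reachable from one another through other ties, so the rest of the network stays in one piece.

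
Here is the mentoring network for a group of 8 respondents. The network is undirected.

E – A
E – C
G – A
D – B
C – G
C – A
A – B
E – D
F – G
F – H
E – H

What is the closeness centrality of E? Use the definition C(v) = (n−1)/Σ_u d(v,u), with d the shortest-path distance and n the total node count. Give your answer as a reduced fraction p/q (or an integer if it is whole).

7/10

Distances from E: A:1, B:2, C:1, D:1, F:2, G:2, H:1. Sum = 10.
n = 8, so closeness = 7/10.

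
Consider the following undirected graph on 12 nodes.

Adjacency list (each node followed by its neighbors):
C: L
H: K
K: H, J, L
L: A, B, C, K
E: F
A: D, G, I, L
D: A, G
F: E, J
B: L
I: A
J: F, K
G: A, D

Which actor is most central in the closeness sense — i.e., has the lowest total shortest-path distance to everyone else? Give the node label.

L

Farness (sum of distances to all others) for each node — A:25, B:31, C:31, D:34, E:47, F:37, G:34, H:33, I:35, J:29, K:23, L:21.
The smallest farness is 21, for L, so L has the highest closeness.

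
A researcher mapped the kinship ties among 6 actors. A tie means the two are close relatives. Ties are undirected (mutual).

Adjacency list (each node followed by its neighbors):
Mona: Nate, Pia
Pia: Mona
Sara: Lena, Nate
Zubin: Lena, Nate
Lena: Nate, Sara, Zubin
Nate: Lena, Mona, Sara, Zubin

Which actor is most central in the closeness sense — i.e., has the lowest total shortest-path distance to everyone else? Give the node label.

Nate

Farness (sum of distances to all others) for each node — Lena:8, Mona:8, Nate:6, Pia:12, Sara:9, Zubin:9.
The smallest farness is 6, for Nate, so Nate has the highest closeness.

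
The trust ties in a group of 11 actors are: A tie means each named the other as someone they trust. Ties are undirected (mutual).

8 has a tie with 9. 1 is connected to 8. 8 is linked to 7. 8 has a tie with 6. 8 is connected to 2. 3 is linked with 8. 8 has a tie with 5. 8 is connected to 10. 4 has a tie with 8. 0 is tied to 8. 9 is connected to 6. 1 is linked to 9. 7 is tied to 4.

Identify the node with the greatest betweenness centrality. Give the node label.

Unnormalized betweenness of each node: 0:0, 1:0, 2:0, 3:0, 4:0, 5:0, 6:0, 7:0, 8:83/2, 9:1/2, 10:0.
8 has the largest value, 83/2, making it the main broker — the node through which the most shortest paths run.

8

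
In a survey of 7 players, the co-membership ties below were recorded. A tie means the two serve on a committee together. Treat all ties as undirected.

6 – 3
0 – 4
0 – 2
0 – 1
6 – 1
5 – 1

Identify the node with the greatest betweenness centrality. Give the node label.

1

Unnormalized betweenness of each node: 0:9, 1:11, 2:0, 3:0, 4:0, 5:0, 6:5.
1 has the largest value, 11, making it the main broker — the node through which the most shortest paths run.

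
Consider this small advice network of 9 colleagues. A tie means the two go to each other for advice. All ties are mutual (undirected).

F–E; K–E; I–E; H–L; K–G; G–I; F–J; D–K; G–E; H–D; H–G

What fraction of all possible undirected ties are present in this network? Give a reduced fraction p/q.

11/36

There are 11 edges and 9 nodes, so the maximum possible is C(9,2) = 36.
Density = 11/36.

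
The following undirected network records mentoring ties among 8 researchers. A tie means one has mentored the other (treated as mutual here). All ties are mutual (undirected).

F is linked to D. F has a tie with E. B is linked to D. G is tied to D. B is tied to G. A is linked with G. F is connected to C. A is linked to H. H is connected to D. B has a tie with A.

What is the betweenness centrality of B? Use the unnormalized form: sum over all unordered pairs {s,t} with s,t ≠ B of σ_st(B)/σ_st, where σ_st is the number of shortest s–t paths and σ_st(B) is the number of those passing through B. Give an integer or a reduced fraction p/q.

Pairs whose geodesics pass through B — E–A: 1/3; F–A: 1/3; C–A: 1/3; A–D: 1/3.
All other pairs contribute 0.
Summing the contributions gives betweenness(B) = 4/3.

4/3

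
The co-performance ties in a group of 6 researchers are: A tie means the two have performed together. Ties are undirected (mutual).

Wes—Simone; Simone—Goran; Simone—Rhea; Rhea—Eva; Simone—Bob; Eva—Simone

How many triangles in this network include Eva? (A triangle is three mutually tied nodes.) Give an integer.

Eva's neighbors: Rhea and Simone.
Neighbor pairs that are themselves tied: Eva–Rhea–Simone. Each forms one triangle with Eva, for 1 in total.

1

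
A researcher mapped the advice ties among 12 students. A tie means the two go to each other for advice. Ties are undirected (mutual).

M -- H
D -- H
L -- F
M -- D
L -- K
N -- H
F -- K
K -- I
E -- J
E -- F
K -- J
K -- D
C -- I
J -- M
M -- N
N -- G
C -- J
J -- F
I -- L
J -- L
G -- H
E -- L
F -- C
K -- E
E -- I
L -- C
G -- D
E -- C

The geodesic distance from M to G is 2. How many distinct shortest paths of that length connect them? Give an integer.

3

The shortest distance is 2. The length-2 paths are: M–N–G; M–H–G; M–D–G.
That gives 3 distinct shortest paths.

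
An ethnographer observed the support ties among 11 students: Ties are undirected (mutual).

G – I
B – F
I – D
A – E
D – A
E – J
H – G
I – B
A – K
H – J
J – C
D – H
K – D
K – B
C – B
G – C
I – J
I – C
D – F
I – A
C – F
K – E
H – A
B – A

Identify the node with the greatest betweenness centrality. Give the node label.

Unnormalized betweenness of each node: A:82/15, B:39/10, C:127/30, D:83/20, E:4/3, F:3/4, G:3/4, H:29/10, I:319/60, J:71/20, K:33/20.
A has the largest value, 82/15, making it the main broker — the node through which the most shortest paths run.

A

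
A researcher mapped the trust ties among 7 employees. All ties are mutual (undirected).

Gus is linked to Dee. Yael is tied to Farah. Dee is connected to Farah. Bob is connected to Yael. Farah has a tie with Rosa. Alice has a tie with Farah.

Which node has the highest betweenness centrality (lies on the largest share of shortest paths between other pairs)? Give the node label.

Unnormalized betweenness of each node: Alice:0, Bob:0, Dee:5, Farah:13, Gus:0, Rosa:0, Yael:5.
Farah has the largest value, 13, making it the main broker — the node through which the most shortest paths run.

Farah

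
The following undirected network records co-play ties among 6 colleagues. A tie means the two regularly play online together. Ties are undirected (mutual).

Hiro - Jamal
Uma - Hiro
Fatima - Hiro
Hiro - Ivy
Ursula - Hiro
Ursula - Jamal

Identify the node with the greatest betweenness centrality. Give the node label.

Unnormalized betweenness of each node: Fatima:0, Hiro:9, Ivy:0, Jamal:0, Uma:0, Ursula:0.
Hiro has the largest value, 9, making it the main broker — the node through which the most shortest paths run.

Hiro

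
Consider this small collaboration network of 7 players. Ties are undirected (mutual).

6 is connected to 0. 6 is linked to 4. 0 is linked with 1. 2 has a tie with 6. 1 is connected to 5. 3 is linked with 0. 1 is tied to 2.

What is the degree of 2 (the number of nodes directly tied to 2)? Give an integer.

2

2 is directly tied to 1 and 6. That is 2 neighbors, so the degree of 2 is 2.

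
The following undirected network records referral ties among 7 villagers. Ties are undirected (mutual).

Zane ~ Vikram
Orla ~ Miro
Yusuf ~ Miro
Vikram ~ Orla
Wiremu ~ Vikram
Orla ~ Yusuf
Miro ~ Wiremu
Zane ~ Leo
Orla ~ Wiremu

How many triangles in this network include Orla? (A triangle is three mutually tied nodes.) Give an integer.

Orla's neighbors: Miro, Vikram, Wiremu, and Yusuf.
Neighbor pairs that are themselves tied: Orla–Miro–Wiremu; Orla–Miro–Yusuf; Orla–Vikram–Wiremu. Each forms one triangle with Orla, for 3 in total.

3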